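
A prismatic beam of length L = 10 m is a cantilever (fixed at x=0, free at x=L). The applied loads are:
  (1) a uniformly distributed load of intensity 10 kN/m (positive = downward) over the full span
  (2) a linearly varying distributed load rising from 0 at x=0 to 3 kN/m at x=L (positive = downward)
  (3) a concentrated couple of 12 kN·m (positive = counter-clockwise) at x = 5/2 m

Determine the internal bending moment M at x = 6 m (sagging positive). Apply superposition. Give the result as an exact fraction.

M(6) = -504/5 kN·m

Load 1 — uniform load w=10 kN/m over full span:
  M_1 = -w(L-x)²/2 = -10·(10-6)²/2 = -80 kN·m
Load 2 — triangular load w₀=3 kN/m (0→w₀ over full span):
  M_2 = w₀Lx/2 - w₀L²/3 - w₀x³/(6L) = 3·10·6/2 - 3·10²/3 - 3·6³/(6·10) = -104/5 kN·m
Load 3 — applied couple M₀=12 kN·m at a=5/2 m (b=L-a=15/2):
  M_3 = 0  [x>a] = 0 kN·m
Superposition: M = Σ M_i = -504/5 kN·m ≈ -100.800000 kN·m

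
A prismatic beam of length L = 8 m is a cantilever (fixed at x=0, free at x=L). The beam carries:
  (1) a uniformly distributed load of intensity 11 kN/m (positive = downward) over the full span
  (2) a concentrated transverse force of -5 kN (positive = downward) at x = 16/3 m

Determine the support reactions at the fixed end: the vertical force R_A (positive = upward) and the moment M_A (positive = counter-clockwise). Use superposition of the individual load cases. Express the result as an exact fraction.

Load 1 — uniform load w=11 kN/m over full span:
  R_A = wL = 11·8 = 88 kN
  M_A = wL²/2 = 11·8²/2 = 352 kN·m
Load 2 — point force P=-5 kN at a=16/3 m (b=L-a=8/3):
  R_A = P = (-5) = -5 kN
  M_A = Pa = (-5)·(16/3) = -80/3 kN·m
Superposition: R_A = 83 kN, M_A = 976/3 kN·m

R_A = 83 kN, M_A = 976/3 kN·m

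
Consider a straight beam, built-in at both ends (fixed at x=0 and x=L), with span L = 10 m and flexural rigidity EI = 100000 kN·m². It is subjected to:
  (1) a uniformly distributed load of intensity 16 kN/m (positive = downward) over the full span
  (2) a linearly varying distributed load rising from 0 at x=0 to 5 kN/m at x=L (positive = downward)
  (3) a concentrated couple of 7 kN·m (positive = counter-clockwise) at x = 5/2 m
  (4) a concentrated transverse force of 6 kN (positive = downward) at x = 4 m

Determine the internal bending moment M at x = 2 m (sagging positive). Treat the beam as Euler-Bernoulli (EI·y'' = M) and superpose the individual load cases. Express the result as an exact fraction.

M(2) = -33859/6000 kN·m

Load 1 — uniform load w=16 kN/m over full span:
  M_1 = wLx/2 - wL²/12 - wx²/2 = 16·10·2/2 - 16·10²/12 - 16·2²/2 = -16/3 kN·m
Load 2 — triangular load w₀=5 kN/m (0→w₀ over full span):
  M_2 = 3w₀Lx/20 - w₀L²/30 - w₀x³/(6L) = 3·5·10·2/20 - 5·10²/30 - 5·2³/(6·10) = -7/3 kN·m
Load 3 — applied couple M₀=7 kN·m at a=5/2 m (b=L-a=15/2):
  M_3 = R_Ax - M_A  [x≤a] with R_A=63/80, M_A=-21/16 = (63/80)·2 - (-21/16) = 231/80 kN·m
Load 4 — point force P=6 kN at a=4 m (b=L-a=6):
  M_4 = Pb²(3a+b)x/L³ - Pab²/L²  [x≤a] = 6·6²·(3·4+6)·2/10³ - 6·4·6²/10² = -108/125 kN·m
Superposition: M = Σ M_i = -33859/6000 kN·m ≈ -5.643167 kN·m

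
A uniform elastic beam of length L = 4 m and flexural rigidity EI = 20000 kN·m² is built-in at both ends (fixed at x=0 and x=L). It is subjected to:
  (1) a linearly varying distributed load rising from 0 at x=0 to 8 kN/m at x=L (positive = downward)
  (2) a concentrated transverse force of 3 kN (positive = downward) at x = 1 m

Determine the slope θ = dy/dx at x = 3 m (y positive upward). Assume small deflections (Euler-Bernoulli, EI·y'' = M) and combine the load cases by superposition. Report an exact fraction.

θ(3) = 761/6400000 rad

Load 1 — triangular load w₀=8 kN/m (0→w₀ over full span):
  θ_1 = -w₀(2x(L-x)(L-2x)(x+2L)+x²(L-x)²)/(120LEI) = -8·(2·3·(4-3)·(4-2·3)·(3+2·4)+3²·(4-3)²)/(120·4·20000) = 41/400000 rad
Load 2 — point force P=3 kN at a=1 m (b=L-a=3):
  θ_2 = Pa²(L-x)(2bL-(3b+a)(L-x))/(2L³EI)  [x>a] = 3·1²·(4-3)·(2·3·4-(3·3+1)·(4-3))/(2·4³·20000) = 21/1280000 rad
Superposition: θ = Σ θ_i = 761/6400000 rad ≈ 0.000119 rad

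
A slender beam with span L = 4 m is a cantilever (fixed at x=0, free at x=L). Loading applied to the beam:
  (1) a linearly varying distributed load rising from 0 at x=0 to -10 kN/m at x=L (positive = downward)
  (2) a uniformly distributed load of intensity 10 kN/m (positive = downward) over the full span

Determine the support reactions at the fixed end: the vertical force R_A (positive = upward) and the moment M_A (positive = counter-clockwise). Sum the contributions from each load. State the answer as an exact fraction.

R_A = 20 kN, M_A = 80/3 kN·m

Load 1 — triangular load w₀=-10 kN/m (0→w₀ over full span):
  R_A = w₀L/2 = (-10)·4/2 = -20 kN
  M_A = w₀L²/3 = (-10)·4²/3 = -160/3 kN·m
Load 2 — uniform load w=10 kN/m over full span:
  R_A = wL = 10·4 = 40 kN
  M_A = wL²/2 = 10·4²/2 = 80 kN·m
Superposition: R_A = 20 kN, M_A = 80/3 kN·m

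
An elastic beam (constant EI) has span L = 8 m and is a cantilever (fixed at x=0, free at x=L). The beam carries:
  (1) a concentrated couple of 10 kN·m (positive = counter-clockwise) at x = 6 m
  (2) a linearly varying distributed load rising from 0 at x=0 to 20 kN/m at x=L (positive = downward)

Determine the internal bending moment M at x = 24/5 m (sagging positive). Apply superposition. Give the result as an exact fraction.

Load 1 — applied couple M₀=10 kN·m at a=6 m (b=L-a=2):
  M_1 = M₀  [x≤a] = 10 = 10 kN·m
Load 2 — triangular load w₀=20 kN/m (0→w₀ over full span):
  M_2 = w₀Lx/2 - w₀L²/3 - w₀x³/(6L) = 20·8·(24/5)/2 - 20·8²/3 - 20·(24/5)³/(6·8) = -6656/75 kN·m
Superposition: M = Σ M_i = -5906/75 kN·m ≈ -78.746667 kN·m

M(24/5) = -5906/75 kN·m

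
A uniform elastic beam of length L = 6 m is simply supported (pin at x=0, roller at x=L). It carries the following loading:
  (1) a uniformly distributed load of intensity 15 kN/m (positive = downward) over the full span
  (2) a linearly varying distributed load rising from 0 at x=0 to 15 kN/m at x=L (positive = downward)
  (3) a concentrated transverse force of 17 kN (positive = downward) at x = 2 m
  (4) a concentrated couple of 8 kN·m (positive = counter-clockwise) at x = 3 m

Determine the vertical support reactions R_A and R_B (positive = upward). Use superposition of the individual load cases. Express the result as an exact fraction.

R_A = 218/3 kN, R_B = 238/3 kN

Load 1 — uniform load w=15 kN/m over full span:
  R_A = wL/2 = 15·6/2 = 45 kN
  R_B = wL/2 = 15·6/2 = 45 kN
Load 2 — triangular load w₀=15 kN/m (0→w₀ over full span):
  R_A = w₀L/6 = 15·6/6 = 15 kN
  R_B = w₀L/3 = 15·6/3 = 30 kN
Load 3 — point force P=17 kN at a=2 m (b=L-a=4):
  R_A = Pb/L = 17·4/6 = 34/3 kN
  R_B = Pa/L = 17·2/6 = 17/3 kN
Load 4 — applied couple M₀=8 kN·m at a=3 m (b=L-a=3):
  R_A = M₀/L = 8/6 = 4/3 kN
  R_B = -M₀/L = -8/6 = -4/3 kN
Superposition: R_A = 218/3 kN, R_B = 238/3 kN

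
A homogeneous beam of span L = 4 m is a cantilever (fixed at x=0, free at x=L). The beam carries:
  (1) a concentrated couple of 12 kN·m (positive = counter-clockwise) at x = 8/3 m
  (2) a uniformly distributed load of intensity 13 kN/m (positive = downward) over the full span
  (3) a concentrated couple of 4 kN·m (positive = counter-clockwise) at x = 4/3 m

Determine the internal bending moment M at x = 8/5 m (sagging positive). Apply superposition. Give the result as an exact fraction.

Load 1 — applied couple M₀=12 kN·m at a=8/3 m (b=L-a=4/3):
  M_1 = M₀  [x≤a] = 12 = 12 kN·m
Load 2 — uniform load w=13 kN/m over full span:
  M_2 = -w(L-x)²/2 = -13·(4-(8/5))²/2 = -936/25 kN·m
Load 3 — applied couple M₀=4 kN·m at a=4/3 m (b=L-a=8/3):
  M_3 = 0  [x>a] = 0 kN·m
Superposition: M = Σ M_i = -636/25 kN·m ≈ -25.440000 kN·m

M(8/5) = -636/25 kN·m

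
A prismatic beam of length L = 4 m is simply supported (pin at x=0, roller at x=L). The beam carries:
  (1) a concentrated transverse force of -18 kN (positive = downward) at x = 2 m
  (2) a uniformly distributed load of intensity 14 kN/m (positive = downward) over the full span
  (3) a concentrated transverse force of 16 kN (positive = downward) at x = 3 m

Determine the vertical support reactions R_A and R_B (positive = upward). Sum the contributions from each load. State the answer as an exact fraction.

Load 1 — point force P=-18 kN at a=2 m (b=L-a=2):
  R_A = Pb/L = (-18)·2/4 = -9 kN
  R_B = Pa/L = (-18)·2/4 = -9 kN
Load 2 — uniform load w=14 kN/m over full span:
  R_A = wL/2 = 14·4/2 = 28 kN
  R_B = wL/2 = 14·4/2 = 28 kN
Load 3 — point force P=16 kN at a=3 m (b=L-a=1):
  R_A = Pb/L = 16·1/4 = 4 kN
  R_B = Pa/L = 16·3/4 = 12 kN
Superposition: R_A = 23 kN, R_B = 31 kN

R_A = 23 kN, R_B = 31 kN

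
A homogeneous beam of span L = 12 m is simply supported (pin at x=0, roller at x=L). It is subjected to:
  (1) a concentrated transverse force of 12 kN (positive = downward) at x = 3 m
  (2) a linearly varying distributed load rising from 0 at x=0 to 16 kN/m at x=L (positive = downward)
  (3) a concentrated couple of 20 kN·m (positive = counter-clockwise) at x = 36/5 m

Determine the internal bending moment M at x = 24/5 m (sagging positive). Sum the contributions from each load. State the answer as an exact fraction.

Load 1 — point force P=12 kN at a=3 m (b=L-a=9):
  M_1 = Pa(L-x)/L  [x>a] = 12·3·(12-(24/5))/12 = 108/5 kN·m
Load 2 — triangular load w₀=16 kN/m (0→w₀ over full span):
  M_2 = w₀Lx/6 - w₀x³/(6L) = 16·12·(24/5)/6 - 16·(24/5)³/(6·12) = 16128/125 kN·m
Load 3 — applied couple M₀=20 kN·m at a=36/5 m (b=L-a=24/5):
  M_3 = M₀x/L  [x≤a] = 20·(24/5)/12 = 8 kN·m
Superposition: M = Σ M_i = 19828/125 kN·m ≈ 158.624000 kN·m

M(24/5) = 19828/125 kN·m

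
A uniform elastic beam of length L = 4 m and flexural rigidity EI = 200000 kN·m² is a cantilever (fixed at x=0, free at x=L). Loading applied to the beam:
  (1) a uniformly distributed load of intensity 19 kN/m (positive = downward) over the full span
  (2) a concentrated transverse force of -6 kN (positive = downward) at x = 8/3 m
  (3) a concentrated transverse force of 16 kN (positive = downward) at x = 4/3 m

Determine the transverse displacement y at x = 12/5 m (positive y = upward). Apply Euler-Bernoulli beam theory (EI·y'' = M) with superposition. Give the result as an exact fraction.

y(12/5) = -450053/316406250 m

Load 1 — uniform load w=19 kN/m over full span:
  y_1 = -wx²(x²-4Lx+6L²)/(24EI) = -19·(12/5)²·((12/5)²-4·4·(12/5)+6·4²)/(24·200000) = -5643/3906250 m
Load 2 — point force P=-6 kN at a=8/3 m (b=L-a=4/3):
  y_2 = -Px²(3a-x)/(6EI)  [x≤a] = -(-6)·(12/5)²·(3·(8/3)-(12/5))/(6·200000) = 63/390625 m
Load 3 — point force P=16 kN at a=4/3 m (b=L-a=8/3):
  y_3 = -Pa²(3x-a)/(6EI)  [x>a] = -16·(4/3)²·(3·(12/5)-(4/3))/(6·200000) = -176/1265625 m
Superposition: y = Σ y_i = -450053/316406250 m ≈ -0.001422 m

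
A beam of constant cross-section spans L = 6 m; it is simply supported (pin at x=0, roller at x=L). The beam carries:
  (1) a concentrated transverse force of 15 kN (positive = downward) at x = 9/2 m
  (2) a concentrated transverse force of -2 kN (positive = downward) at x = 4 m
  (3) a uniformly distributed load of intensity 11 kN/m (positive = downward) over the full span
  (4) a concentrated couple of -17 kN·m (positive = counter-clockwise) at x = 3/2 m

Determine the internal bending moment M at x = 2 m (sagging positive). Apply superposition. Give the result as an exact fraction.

M(2) = 123/2 kN·m

Load 1 — point force P=15 kN at a=9/2 m (b=L-a=3/2):
  M_1 = Pbx/L  [x≤a] = 15·(3/2)·2/6 = 15/2 kN·m
Load 2 — point force P=-2 kN at a=4 m (b=L-a=2):
  M_2 = Pbx/L  [x≤a] = (-2)·2·2/6 = -4/3 kN·m
Load 3 — uniform load w=11 kN/m over full span:
  M_3 = wx(L-x)/2 = 11·2·(6-2)/2 = 44 kN·m
Load 4 — applied couple M₀=-17 kN·m at a=3/2 m (b=L-a=9/2):
  M_4 = M₀x/L - M₀  [x>a] = (-17)·2/6 - (-17) = 34/3 kN·m
Superposition: M = Σ M_i = 123/2 kN·m ≈ 61.500000 kN·m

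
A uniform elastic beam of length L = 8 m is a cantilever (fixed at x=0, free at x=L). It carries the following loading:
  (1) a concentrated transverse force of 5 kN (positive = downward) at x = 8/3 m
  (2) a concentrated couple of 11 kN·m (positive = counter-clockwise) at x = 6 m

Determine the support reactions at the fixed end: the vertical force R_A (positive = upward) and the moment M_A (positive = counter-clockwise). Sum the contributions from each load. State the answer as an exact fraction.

Load 1 — point force P=5 kN at a=8/3 m (b=L-a=16/3):
  R_A = P = 5 kN
  M_A = Pa = 5·(8/3) = 40/3 kN·m
Load 2 — applied couple M₀=11 kN·m at a=6 m (b=L-a=2):
  R_A = 0 kN
  M_A = -M₀ = -11 kN·m
Superposition: R_A = 5 kN, M_A = 7/3 kN·m

R_A = 5 kN, M_A = 7/3 kN·m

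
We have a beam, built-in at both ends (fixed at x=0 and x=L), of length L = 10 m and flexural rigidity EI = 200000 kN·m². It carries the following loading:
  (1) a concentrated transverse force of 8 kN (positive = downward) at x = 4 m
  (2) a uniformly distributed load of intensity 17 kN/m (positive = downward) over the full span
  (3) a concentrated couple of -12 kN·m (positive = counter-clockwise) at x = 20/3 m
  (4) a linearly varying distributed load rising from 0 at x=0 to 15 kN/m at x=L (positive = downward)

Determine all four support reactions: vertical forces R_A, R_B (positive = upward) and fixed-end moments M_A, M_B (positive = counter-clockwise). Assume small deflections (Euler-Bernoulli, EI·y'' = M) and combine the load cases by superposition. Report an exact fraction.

R_A = 27771/250 kN, M_A = 14939/75 kN·m, R_B = 35479/250 kN, M_B = -16826/75 kN·m

Load 1 — point force P=8 kN at a=4 m (b=L-a=6):
  R_A = Pb²(3a+b)/L³ = 8·6²·(3·4+6)/10³ = 648/125 kN
  M_A = Pab²/L² = 8·4·6²/10² = 288/25 kN·m
  R_B = Pa²(a+3b)/L³ = 8·4²·(4+3·6)/10³ = 352/125 kN
  M_B = -Pa²b/L² = -8·4²·6/10² = -192/25 kN·m
Load 2 — uniform load w=17 kN/m over full span:
  R_A = wL/2 = 17·10/2 = 85 kN
  M_A = wL²/12 = 17·10²/12 = 425/3 kN·m
  R_B = wL/2 = 17·10/2 = 85 kN
  M_B = -wL²/12 = -17·10²/12 = -425/3 kN·m
Load 3 — applied couple M₀=-12 kN·m at a=20/3 m (b=L-a=10/3):
  R_A = 6M₀ab/L³ = 6·(-12)·(20/3)·(10/3)/10³ = -8/5 kN
  M_A = M₀b(2a-b)/L² = (-12)·(10/3)·(2·(20/3)-(10/3))/10² = -4 kN·m
  R_B = -6M₀ab/L³ = -6·(-12)·(20/3)·(10/3)/10³ = 8/5 kN
  M_B = M₀a(2b-a)/L² = (-12)·(20/3)·(2·(10/3)-(20/3))/10² = 0 kN·m
Load 4 — triangular load w₀=15 kN/m (0→w₀ over full span):
  R_A = 3w₀L/20 = 3·15·10/20 = 45/2 kN
  M_A = w₀L²/30 = 15·10²/30 = 50 kN·m
  R_B = 7w₀L/20 = 7·15·10/20 = 105/2 kN
  M_B = -w₀L²/20 = -15·10²/20 = -75 kN·m
Superposition: R_A = 27771/250 kN, M_A = 14939/75 kN·m, R_B = 35479/250 kN, M_B = -16826/75 kN·m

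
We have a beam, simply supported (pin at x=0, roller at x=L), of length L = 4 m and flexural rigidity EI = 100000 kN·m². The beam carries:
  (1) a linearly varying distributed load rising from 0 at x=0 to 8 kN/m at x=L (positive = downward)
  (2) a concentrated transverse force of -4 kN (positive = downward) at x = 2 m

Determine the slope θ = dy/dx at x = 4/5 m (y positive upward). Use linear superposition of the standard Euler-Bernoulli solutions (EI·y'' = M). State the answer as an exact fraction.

θ(4/5) = -6923/140625000 rad

Load 1 — triangular load w₀=8 kN/m (0→w₀ over full span):
  θ_1 = -w₀(7L⁴-30L²x²+15x⁴)/(360LEI) = -8·(7·4⁴-30·4²·(4/5)²+15·(4/5)⁴)/(360·4·100000) = -1456/17578125 rad
Load 2 — point force P=-4 kN at a=2 m (b=L-a=2):
  θ_2 = -Pb(L²-b²-3x²)/(6LEI)  [x≤a] = -(-4)·2·(4²-2²-3·(4/5)²)/(6·4·100000) = 21/625000 rad
Superposition: θ = Σ θ_i = -6923/140625000 rad ≈ -0.000049 rad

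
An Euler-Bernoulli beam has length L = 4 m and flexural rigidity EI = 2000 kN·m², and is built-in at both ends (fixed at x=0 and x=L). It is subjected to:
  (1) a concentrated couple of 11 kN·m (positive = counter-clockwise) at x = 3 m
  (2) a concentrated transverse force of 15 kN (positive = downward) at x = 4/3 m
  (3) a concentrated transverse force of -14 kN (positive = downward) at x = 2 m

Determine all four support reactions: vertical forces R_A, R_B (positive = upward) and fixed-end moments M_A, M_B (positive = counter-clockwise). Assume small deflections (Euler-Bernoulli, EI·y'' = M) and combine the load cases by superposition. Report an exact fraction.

R_A = 2075/288 kN, M_A = 767/144 kN·m, R_B = -1787/288 kN, M_B = 71/144 kN·m

Load 1 — applied couple M₀=11 kN·m at a=3 m (b=L-a=1):
  R_A = 6M₀ab/L³ = 6·11·3·1/4³ = 99/32 kN
  M_A = M₀b(2a-b)/L² = 11·1·(2·3-1)/4² = 55/16 kN·m
  R_B = -6M₀ab/L³ = -6·11·3·1/4³ = -99/32 kN
  M_B = M₀a(2b-a)/L² = 11·3·(2·1-3)/4² = -33/16 kN·m
Load 2 — point force P=15 kN at a=4/3 m (b=L-a=8/3):
  R_A = Pb²(3a+b)/L³ = 15·(8/3)²·(3·(4/3)+(8/3))/4³ = 100/9 kN
  M_A = Pab²/L² = 15·(4/3)·(8/3)²/4² = 80/9 kN·m
  R_B = Pa²(a+3b)/L³ = 15·(4/3)²·((4/3)+3·(8/3))/4³ = 35/9 kN
  M_B = -Pa²b/L² = -15·(4/3)²·(8/3)/4² = -40/9 kN·m
Load 3 — point force P=-14 kN at a=2 m (b=L-a=2):
  R_A = Pb²(3a+b)/L³ = (-14)·2²·(3·2+2)/4³ = -7 kN
  M_A = Pab²/L² = (-14)·2·2²/4² = -7 kN·m
  R_B = Pa²(a+3b)/L³ = (-14)·2²·(2+3·2)/4³ = -7 kN
  M_B = -Pa²b/L² = -(-14)·2²·2/4² = 7 kN·m
Superposition: R_A = 2075/288 kN, M_A = 767/144 kN·m, R_B = -1787/288 kN, M_B = 71/144 kN·m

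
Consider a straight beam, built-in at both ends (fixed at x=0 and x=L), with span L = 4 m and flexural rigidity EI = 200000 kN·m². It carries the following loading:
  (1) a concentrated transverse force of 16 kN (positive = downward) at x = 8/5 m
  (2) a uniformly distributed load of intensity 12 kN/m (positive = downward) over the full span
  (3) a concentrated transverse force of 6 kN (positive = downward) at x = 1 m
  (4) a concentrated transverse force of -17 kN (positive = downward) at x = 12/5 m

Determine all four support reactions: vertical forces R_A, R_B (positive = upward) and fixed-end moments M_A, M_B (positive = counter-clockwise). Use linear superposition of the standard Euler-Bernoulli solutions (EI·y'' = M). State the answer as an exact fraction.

Load 1 — point force P=16 kN at a=8/5 m (b=L-a=12/5):
  R_A = Pb²(3a+b)/L³ = 16·(12/5)²·(3·(8/5)+(12/5))/4³ = 1296/125 kN
  M_A = Pab²/L² = 16·(8/5)·(12/5)²/4² = 1152/125 kN·m
  R_B = Pa²(a+3b)/L³ = 16·(8/5)²·((8/5)+3·(12/5))/4³ = 704/125 kN
  M_B = -Pa²b/L² = -16·(8/5)²·(12/5)/4² = -768/125 kN·m
Load 2 — uniform load w=12 kN/m over full span:
  R_A = wL/2 = 12·4/2 = 24 kN
  M_A = wL²/12 = 12·4²/12 = 16 kN·m
  R_B = wL/2 = 12·4/2 = 24 kN
  M_B = -wL²/12 = -12·4²/12 = -16 kN·m
Load 3 — point force P=6 kN at a=1 m (b=L-a=3):
  R_A = Pb²(3a+b)/L³ = 6·3²·(3·1+3)/4³ = 81/16 kN
  M_A = Pab²/L² = 6·1·3²/4² = 27/8 kN·m
  R_B = Pa²(a+3b)/L³ = 6·1²·(1+3·3)/4³ = 15/16 kN
  M_B = -Pa²b/L² = -6·1²·3/4² = -9/8 kN·m
Load 4 — point force P=-17 kN at a=12/5 m (b=L-a=8/5):
  R_A = Pb²(3a+b)/L³ = (-17)·(8/5)²·(3·(12/5)+(8/5))/4³ = -748/125 kN
  M_A = Pab²/L² = (-17)·(12/5)·(8/5)²/4² = -816/125 kN·m
  R_B = Pa²(a+3b)/L³ = (-17)·(12/5)²·((12/5)+3·(8/5))/4³ = -1377/125 kN
  M_B = -Pa²b/L² = -(-17)·(12/5)²·(8/5)/4² = 1224/125 kN·m
Superposition: R_A = 66893/2000 kN, M_A = 22063/1000 kN·m, R_B = 39107/2000 kN, M_B = -13477/1000 kN·m

R_A = 66893/2000 kN, M_A = 22063/1000 kN·m, R_B = 39107/2000 kN, M_B = -13477/1000 kN·m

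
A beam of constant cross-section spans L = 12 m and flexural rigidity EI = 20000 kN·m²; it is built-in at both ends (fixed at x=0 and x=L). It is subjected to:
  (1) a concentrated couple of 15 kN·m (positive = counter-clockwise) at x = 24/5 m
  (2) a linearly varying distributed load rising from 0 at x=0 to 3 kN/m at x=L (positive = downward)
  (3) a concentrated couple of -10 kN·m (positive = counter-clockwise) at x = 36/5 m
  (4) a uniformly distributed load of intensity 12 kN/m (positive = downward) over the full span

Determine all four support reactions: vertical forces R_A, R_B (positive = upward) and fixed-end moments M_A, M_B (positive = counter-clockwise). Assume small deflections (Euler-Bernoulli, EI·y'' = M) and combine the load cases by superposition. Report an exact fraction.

Load 1 — applied couple M₀=15 kN·m at a=24/5 m (b=L-a=36/5):
  R_A = 6M₀ab/L³ = 6·15·(24/5)·(36/5)/12³ = 9/5 kN
  M_A = M₀b(2a-b)/L² = 15·(36/5)·(2·(24/5)-(36/5))/12² = 9/5 kN·m
  R_B = -6M₀ab/L³ = -6·15·(24/5)·(36/5)/12³ = -9/5 kN
  M_B = M₀a(2b-a)/L² = 15·(24/5)·(2·(36/5)-(24/5))/12² = 24/5 kN·m
Load 2 — triangular load w₀=3 kN/m (0→w₀ over full span):
  R_A = 3w₀L/20 = 3·3·12/20 = 27/5 kN
  M_A = w₀L²/30 = 3·12²/30 = 72/5 kN·m
  R_B = 7w₀L/20 = 7·3·12/20 = 63/5 kN
  M_B = -w₀L²/20 = -3·12²/20 = -108/5 kN·m
Load 3 — applied couple M₀=-10 kN·m at a=36/5 m (b=L-a=24/5):
  R_A = 6M₀ab/L³ = 6·(-10)·(36/5)·(24/5)/12³ = -6/5 kN
  M_A = M₀b(2a-b)/L² = (-10)·(24/5)·(2·(36/5)-(24/5))/12² = -16/5 kN·m
  R_B = -6M₀ab/L³ = -6·(-10)·(36/5)·(24/5)/12³ = 6/5 kN
  M_B = M₀a(2b-a)/L² = (-10)·(36/5)·(2·(24/5)-(36/5))/12² = -6/5 kN·m
Load 4 — uniform load w=12 kN/m over full span:
  R_A = wL/2 = 12·12/2 = 72 kN
  M_A = wL²/12 = 12·12²/12 = 144 kN·m
  R_B = wL/2 = 12·12/2 = 72 kN
  M_B = -wL²/12 = -12·12²/12 = -144 kN·m
Superposition: R_A = 78 kN, M_A = 157 kN·m, R_B = 84 kN, M_B = -162 kN·m

R_A = 78 kN, M_A = 157 kN·m, R_B = 84 kN, M_B = -162 kN·m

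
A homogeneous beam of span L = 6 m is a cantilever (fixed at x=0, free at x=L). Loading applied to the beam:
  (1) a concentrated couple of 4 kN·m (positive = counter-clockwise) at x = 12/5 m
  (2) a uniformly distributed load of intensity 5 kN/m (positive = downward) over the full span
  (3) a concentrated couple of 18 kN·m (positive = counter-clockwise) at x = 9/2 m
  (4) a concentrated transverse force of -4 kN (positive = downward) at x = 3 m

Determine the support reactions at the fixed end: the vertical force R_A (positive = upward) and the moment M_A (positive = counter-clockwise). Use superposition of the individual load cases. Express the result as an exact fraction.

Load 1 — applied couple M₀=4 kN·m at a=12/5 m (b=L-a=18/5):
  R_A = 0 kN
  M_A = -M₀ = -4 kN·m
Load 2 — uniform load w=5 kN/m over full span:
  R_A = wL = 5·6 = 30 kN
  M_A = wL²/2 = 5·6²/2 = 90 kN·m
Load 3 — applied couple M₀=18 kN·m at a=9/2 m (b=L-a=3/2):
  R_A = 0 kN
  M_A = -M₀ = -18 kN·m
Load 4 — point force P=-4 kN at a=3 m (b=L-a=3):
  R_A = P = (-4) = -4 kN
  M_A = Pa = (-4)·3 = -12 kN·m
Superposition: R_A = 26 kN, M_A = 56 kN·m

R_A = 26 kN, M_A = 56 kN·m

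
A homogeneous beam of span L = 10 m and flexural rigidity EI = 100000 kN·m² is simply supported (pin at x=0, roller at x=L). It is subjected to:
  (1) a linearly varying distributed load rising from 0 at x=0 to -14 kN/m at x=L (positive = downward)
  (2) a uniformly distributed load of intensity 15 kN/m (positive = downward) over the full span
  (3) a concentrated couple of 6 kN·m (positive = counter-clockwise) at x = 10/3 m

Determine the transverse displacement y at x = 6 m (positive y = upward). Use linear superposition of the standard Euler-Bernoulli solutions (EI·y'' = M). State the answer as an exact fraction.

y(6) = -5973/625000 m

Load 1 — triangular load w₀=-14 kN/m (0→w₀ over full span):
  y_1 = -w₀x(7L⁴-10L²x²+3x⁴)/(360LEI) = -(-14)·6·(7·10⁴-10·10²·6²+3·6⁴)/(360·10·100000) = 2072/234375 m
Load 2 — uniform load w=15 kN/m over full span:
  y_2 = -wx(L³-2Lx²+x³)/(24EI) = -15·6·(10³-2·10·6²+6³)/(24·100000) = -93/5000 m
Load 3 — applied couple M₀=6 kN·m at a=10/3 m (b=L-a=20/3):
  y_3 = (M₀x³/(6L)-M₀(x-a)²/2+C₁x)/EI  [x>a] with C₁=M₀(3b²-L²)/(6L)=10/3 = (6·6³/(6·10)-6·(6-(10/3))²/2+(10/3)·6)/100000 = 19/93750 m
Superposition: y = Σ y_i = -5973/625000 m ≈ -0.009557 m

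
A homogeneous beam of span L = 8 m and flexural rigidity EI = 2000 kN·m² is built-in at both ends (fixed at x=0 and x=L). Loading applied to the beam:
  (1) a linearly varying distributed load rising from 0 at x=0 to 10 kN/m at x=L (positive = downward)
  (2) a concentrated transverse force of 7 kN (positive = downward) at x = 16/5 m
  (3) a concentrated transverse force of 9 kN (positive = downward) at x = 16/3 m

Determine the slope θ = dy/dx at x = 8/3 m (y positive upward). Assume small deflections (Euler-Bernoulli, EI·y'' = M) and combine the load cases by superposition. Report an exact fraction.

θ(8/3) = -53456/3796875 rad

Load 1 — triangular load w₀=10 kN/m (0→w₀ over full span):
  θ_1 = -w₀(2x(L-x)(L-2x)(x+2L)+x²(L-x)²)/(120LEI) = -10·(2·(8/3)·(8-(8/3))·(8-2·(8/3))·((8/3)+2·8)+(8/3)²·(8-(8/3))²)/(120·8·2000) = -256/30375 rad
Load 2 — point force P=7 kN at a=16/5 m (b=L-a=24/5):
  θ_2 = -Pb²x(2aL-(3a+b)x)/(2L³EI)  [x≤a] = -7·(24/5)²·(8/3)·(2·(16/5)·8-(3·(16/5)+(24/5))·(8/3))/(2·8³·2000) = -42/15625 rad
Load 3 — point force P=9 kN at a=16/3 m (b=L-a=8/3):
  θ_3 = -Pb²x(2aL-(3a+b)x)/(2L³EI)  [x≤a] = -9·(8/3)²·(8/3)·(2·(16/3)·8-(3·(16/3)+(8/3))·(8/3))/(2·8³·2000) = -2/675 rad
Superposition: θ = Σ θ_i = -53456/3796875 rad ≈ -0.014079 rad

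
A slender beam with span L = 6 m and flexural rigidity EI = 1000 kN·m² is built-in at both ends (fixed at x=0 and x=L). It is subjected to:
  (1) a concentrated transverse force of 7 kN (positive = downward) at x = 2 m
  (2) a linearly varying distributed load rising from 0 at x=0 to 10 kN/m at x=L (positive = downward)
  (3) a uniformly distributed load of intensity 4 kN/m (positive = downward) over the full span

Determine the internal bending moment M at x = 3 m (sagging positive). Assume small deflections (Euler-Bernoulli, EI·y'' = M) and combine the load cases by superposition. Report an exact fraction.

M(3) = 95/6 kN·m

Load 1 — point force P=7 kN at a=2 m (b=L-a=4):
  M_1 = Pa²(a+3b)(L-x)/L³ - Pa²b/L²  [x>a] = 7·2²·(2+3·4)·(6-3)/6³ - 7·2²·4/6² = 7/3 kN·m
Load 2 — triangular load w₀=10 kN/m (0→w₀ over full span):
  M_2 = 3w₀Lx/20 - w₀L²/30 - w₀x³/(6L) = 3·10·6·3/20 - 10·6²/30 - 10·3³/(6·6) = 15/2 kN·m
Load 3 — uniform load w=4 kN/m over full span:
  M_3 = wLx/2 - wL²/12 - wx²/2 = 4·6·3/2 - 4·6²/12 - 4·3²/2 = 6 kN·m
Superposition: M = Σ M_i = 95/6 kN·m ≈ 15.833333 kN·m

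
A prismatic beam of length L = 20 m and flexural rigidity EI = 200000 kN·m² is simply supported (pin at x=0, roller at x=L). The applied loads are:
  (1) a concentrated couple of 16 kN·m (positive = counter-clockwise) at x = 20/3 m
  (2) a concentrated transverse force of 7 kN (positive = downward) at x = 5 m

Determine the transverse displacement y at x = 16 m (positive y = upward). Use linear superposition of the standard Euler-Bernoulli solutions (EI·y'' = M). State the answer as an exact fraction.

Load 1 — applied couple M₀=16 kN·m at a=20/3 m (b=L-a=40/3):
  y_1 = (M₀x³/(6L)-M₀(x-a)²/2+C₁x)/EI  [x>a] with C₁=M₀(3b²-L²)/(6L)=160/9 = (16·16³/(6·20)-16·(16-(20/3))²/2+(160/9)·16)/200000 = 94/140625 m
Load 2 — point force P=7 kN at a=5 m (b=L-a=15):
  y_2 = -Pa(L-x)(2Lx-a²-x²)/(6LEI)  [x>a] = -7·5·(20-16)·(2·20·16-5²-16²)/(6·20·200000) = -2513/1200000 m
Superposition: y = Σ y_i = -25663/18000000 m ≈ -0.001426 m

y(16) = -25663/18000000 m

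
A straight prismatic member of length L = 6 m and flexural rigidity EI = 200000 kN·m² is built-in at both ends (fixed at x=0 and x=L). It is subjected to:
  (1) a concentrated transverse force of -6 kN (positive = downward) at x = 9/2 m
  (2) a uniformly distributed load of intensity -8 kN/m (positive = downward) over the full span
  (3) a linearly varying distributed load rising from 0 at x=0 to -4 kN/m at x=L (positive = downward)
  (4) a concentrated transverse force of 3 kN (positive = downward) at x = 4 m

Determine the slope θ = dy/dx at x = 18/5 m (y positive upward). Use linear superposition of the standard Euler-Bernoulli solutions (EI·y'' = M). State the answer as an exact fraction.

Load 1 — point force P=-6 kN at a=9/2 m (b=L-a=3/2):
  θ_1 = -Pb²x(2aL-(3a+b)x)/(2L³EI)  [x≤a] = -(-6)·(3/2)²·(18/5)·(2·(9/2)·6-(3·(9/2)+(3/2))·(18/5))/(2·6³·200000) = 0 rad
Load 2 — uniform load w=-8 kN/m over full span:
  θ_2 = -wx(L-x)(L-2x)/(12EI) = -(-8)·(18/5)·(6-(18/5))·(6-2·(18/5))/(12·200000) = -27/781250 rad
Load 3 — triangular load w₀=-4 kN/m (0→w₀ over full span):
  θ_3 = -w₀(2x(L-x)(L-2x)(x+2L)+x²(L-x)²)/(120LEI) = -(-4)·(2·(18/5)·(6-(18/5))·(6-2·(18/5))·((18/5)+2·6)+(18/5)²·(6-(18/5))²)/(120·6·200000) = -27/3906250 rad
Load 4 — point force P=3 kN at a=4 m (b=L-a=2):
  θ_4 = -Pb²x(2aL-(3a+b)x)/(2L³EI)  [x≤a] = -3·2²·(18/5)·(2·4·6-(3·4+2)·(18/5))/(2·6³·200000) = 3/2500000 rad
Superposition: θ = Σ θ_i = -2517/62500000 rad ≈ -0.000040 rad

θ(18/5) = -2517/62500000 rad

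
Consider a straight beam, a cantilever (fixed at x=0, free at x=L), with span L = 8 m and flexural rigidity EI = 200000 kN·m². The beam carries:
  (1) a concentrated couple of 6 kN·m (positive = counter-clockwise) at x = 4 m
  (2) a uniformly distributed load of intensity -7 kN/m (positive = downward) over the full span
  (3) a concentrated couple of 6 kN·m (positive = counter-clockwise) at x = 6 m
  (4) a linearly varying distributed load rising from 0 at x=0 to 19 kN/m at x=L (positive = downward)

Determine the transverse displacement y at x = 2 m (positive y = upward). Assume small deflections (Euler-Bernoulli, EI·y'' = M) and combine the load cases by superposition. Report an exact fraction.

Load 1 — applied couple M₀=6 kN·m at a=4 m (b=L-a=4):
  y_1 = M₀x²/(2EI)  [x≤a] = 6·2²/(2·200000) = 3/50000 m
Load 2 — uniform load w=-7 kN/m over full span:
  y_2 = -wx²(x²-4Lx+6L²)/(24EI) = -(-7)·2²·(2²-4·8·2+6·8²)/(24·200000) = 189/100000 m
Load 3 — applied couple M₀=6 kN·m at a=6 m (b=L-a=2):
  y_3 = M₀x²/(2EI)  [x≤a] = 6·2²/(2·200000) = 3/50000 m
Load 4 — triangular load w₀=19 kN/m (0→w₀ over full span):
  y_4 = (w₀Lx³/12-w₀L²x²/6-w₀x⁵/(120L))/EI = (19·8·2³/12-19·8²·2²/6-19·2⁵/(120·8))/200000 = -21299/6000000 m
Superposition: y = Σ y_i = -9239/6000000 m ≈ -0.001540 m

y(2) = -9239/6000000 m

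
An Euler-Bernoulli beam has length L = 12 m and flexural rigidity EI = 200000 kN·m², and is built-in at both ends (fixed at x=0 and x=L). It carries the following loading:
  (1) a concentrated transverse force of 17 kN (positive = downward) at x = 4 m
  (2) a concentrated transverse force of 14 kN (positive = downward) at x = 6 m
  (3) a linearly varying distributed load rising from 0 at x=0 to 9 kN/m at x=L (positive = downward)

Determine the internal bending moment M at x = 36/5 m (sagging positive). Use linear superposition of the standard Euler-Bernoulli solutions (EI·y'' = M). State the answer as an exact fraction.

Load 1 — point force P=17 kN at a=4 m (b=L-a=8):
  M_1 = Pa²(a+3b)(L-x)/L³ - Pa²b/L²  [x>a] = 17·4²·(4+3·8)·(12-(36/5))/12³ - 17·4²·8/12² = 272/45 kN·m
Load 2 — point force P=14 kN at a=6 m (b=L-a=6):
  M_2 = Pa²(a+3b)(L-x)/L³ - Pa²b/L²  [x>a] = 14·6²·(6+3·6)·(12-(36/5))/12³ - 14·6²·6/12² = 63/5 kN·m
Load 3 — triangular load w₀=9 kN/m (0→w₀ over full span):
  M_3 = 3w₀Lx/20 - w₀L²/30 - w₀x³/(6L) = 3·9·12·(36/5)/20 - 9·12²/30 - 9·(36/5)³/(6·12) = 3348/125 kN·m
Superposition: M = Σ M_i = 51107/1125 kN·m ≈ 45.428444 kN·m

M(36/5) = 51107/1125 kN·m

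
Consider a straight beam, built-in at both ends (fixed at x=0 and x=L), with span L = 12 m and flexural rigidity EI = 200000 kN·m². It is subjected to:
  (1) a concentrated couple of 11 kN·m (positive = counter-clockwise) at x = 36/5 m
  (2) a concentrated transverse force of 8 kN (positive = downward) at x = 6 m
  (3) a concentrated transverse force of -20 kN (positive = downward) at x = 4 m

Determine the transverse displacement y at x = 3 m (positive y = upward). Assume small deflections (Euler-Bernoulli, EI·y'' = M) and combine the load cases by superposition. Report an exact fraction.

Load 1 — applied couple M₀=11 kN·m at a=36/5 m (b=L-a=24/5):
  y_1 = (R_Ax³/6 - M_Ax²/2)/EI  [x≤a] with R_A=33/25, M_A=88/25 = ((33/25)·3³/6 - (88/25)·3²/2)/200000 = -99/2000000 m
Load 2 — point force P=8 kN at a=6 m (b=L-a=6):
  y_2 = -Pb²x²(3aL-(3a+b)x)/(6L³EI)  [x≤a] = -8·6²·3²·(3·6·12-(3·6+6)·3)/(6·12³·200000) = -9/50000 m
Load 3 — point force P=-20 kN at a=4 m (b=L-a=8):
  y_3 = -Pb²x²(3aL-(3a+b)x)/(6L³EI)  [x≤a] = -(-20)·8²·3²·(3·4·12-(3·4+8)·3)/(6·12³·200000) = 7/15000 m
Superposition: y = Σ y_i = 1423/6000000 m ≈ 0.000237 m

y(3) = 1423/6000000 m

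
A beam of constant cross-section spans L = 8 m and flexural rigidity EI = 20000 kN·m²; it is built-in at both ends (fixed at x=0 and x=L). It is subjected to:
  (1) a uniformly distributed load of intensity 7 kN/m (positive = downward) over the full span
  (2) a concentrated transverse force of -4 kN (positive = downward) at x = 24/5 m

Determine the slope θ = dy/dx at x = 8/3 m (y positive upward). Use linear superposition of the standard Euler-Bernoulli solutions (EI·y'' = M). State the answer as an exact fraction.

θ(8/3) = -5992/6328125 rad

Load 1 — uniform load w=7 kN/m over full span:
  θ_1 = -wx(L-x)(L-2x)/(12EI) = -7·(8/3)·(8-(8/3))·(8-2·(8/3))/(12·20000) = -56/50625 rad
Load 2 — point force P=-4 kN at a=24/5 m (b=L-a=16/5):
  θ_2 = -Pb²x(2aL-(3a+b)x)/(2L³EI)  [x≤a] = -(-4)·(16/5)²·(8/3)·(2·(24/5)·8-(3·(24/5)+(16/5))·(8/3))/(2·8³·20000) = 112/703125 rad
Superposition: θ = Σ θ_i = -5992/6328125 rad ≈ -0.000947 rad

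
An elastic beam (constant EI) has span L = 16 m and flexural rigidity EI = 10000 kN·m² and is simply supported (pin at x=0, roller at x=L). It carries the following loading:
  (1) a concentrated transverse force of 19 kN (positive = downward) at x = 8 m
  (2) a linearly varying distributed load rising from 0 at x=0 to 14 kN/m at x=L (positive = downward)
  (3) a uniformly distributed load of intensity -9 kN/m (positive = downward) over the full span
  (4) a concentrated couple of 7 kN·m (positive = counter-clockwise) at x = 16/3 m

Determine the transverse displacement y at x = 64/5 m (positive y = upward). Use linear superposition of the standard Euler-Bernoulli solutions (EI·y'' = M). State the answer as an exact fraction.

y(64/5) = -447496/87890625 m

Load 1 — point force P=19 kN at a=8 m (b=L-a=8):
  y_1 = -Pa(L-x)(2Lx-a²-x²)/(6LEI)  [x>a] = -19·8·(16-(64/5))·(2·16·(64/5)-8²-(64/5)²)/(6·16·10000) = -21584/234375 m
Load 2 — triangular load w₀=14 kN/m (0→w₀ over full span):
  y_2 = -w₀x(7L⁴-10L²x²+3x⁴)/(360LEI) = -14·(64/5)·(7·16⁴-10·16²·(64/5)²+3·(64/5)⁴)/(360·16·10000) = -3641344/9765625 m
Load 3 — uniform load w=-9 kN/m over full span:
  y_3 = -wx(L³-2Lx²+x³)/(24EI) = -(-9)·(64/5)·(16³-2·16·(64/5)²+(64/5)³)/(24·10000) = 178176/390625 m
Load 4 — applied couple M₀=7 kN·m at a=16/3 m (b=L-a=32/3):
  y_4 = (M₀x³/(6L)-M₀(x-a)²/2+C₁x)/EI  [x>a] with C₁=M₀(3b²-L²)/(6L)=56/9 = (7·(64/5)³/(6·16)-7·((64/5)-(16/3))²/2+(56/9)·(64/5))/10000 = 2632/703125 m
Superposition: y = Σ y_i = -447496/87890625 m ≈ -0.005092 m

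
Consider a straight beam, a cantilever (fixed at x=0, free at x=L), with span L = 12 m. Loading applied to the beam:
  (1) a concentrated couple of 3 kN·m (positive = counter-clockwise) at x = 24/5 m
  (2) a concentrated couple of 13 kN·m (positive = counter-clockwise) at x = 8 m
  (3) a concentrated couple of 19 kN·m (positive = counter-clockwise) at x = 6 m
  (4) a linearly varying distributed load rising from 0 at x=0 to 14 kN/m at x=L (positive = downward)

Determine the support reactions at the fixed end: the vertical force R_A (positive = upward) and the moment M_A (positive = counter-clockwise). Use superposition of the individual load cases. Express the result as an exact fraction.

Load 1 — applied couple M₀=3 kN·m at a=24/5 m (b=L-a=36/5):
  R_A = 0 kN
  M_A = -M₀ = -3 kN·m
Load 2 — applied couple M₀=13 kN·m at a=8 m (b=L-a=4):
  R_A = 0 kN
  M_A = -M₀ = -13 kN·m
Load 3 — applied couple M₀=19 kN·m at a=6 m (b=L-a=6):
  R_A = 0 kN
  M_A = -M₀ = -19 kN·m
Load 4 — triangular load w₀=14 kN/m (0→w₀ over full span):
  R_A = w₀L/2 = 14·12/2 = 84 kN
  M_A = w₀L²/3 = 14·12²/3 = 672 kN·m
Superposition: R_A = 84 kN, M_A = 637 kN·m

R_A = 84 kN, M_A = 637 kN·m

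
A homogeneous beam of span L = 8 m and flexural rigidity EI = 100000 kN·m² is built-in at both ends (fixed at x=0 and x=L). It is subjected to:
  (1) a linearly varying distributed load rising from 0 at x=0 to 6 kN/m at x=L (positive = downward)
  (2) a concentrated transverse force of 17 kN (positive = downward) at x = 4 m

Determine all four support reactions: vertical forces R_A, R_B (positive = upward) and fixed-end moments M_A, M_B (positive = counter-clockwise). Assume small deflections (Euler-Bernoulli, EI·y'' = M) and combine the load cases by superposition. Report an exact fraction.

Load 1 — triangular load w₀=6 kN/m (0→w₀ over full span):
  R_A = 3w₀L/20 = 3·6·8/20 = 36/5 kN
  M_A = w₀L²/30 = 6·8²/30 = 64/5 kN·m
  R_B = 7w₀L/20 = 7·6·8/20 = 84/5 kN
  M_B = -w₀L²/20 = -6·8²/20 = -96/5 kN·m
Load 2 — point force P=17 kN at a=4 m (b=L-a=4):
  R_A = Pb²(3a+b)/L³ = 17·4²·(3·4+4)/8³ = 17/2 kN
  M_A = Pab²/L² = 17·4·4²/8² = 17 kN·m
  R_B = Pa²(a+3b)/L³ = 17·4²·(4+3·4)/8³ = 17/2 kN
  M_B = -Pa²b/L² = -17·4²·4/8² = -17 kN·m
Superposition: R_A = 157/10 kN, M_A = 149/5 kN·m, R_B = 253/10 kN, M_B = -181/5 kN·m

R_A = 157/10 kN, M_A = 149/5 kN·m, R_B = 253/10 kN, M_B = -181/5 kN·m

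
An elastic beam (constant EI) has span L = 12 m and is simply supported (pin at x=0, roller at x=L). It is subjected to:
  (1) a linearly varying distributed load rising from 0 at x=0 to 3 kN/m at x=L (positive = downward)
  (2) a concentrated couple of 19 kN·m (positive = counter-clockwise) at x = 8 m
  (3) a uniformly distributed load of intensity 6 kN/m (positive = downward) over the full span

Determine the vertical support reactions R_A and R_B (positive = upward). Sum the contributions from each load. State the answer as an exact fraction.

R_A = 523/12 kN, R_B = 557/12 kN

Load 1 — triangular load w₀=3 kN/m (0→w₀ over full span):
  R_A = w₀L/6 = 3·12/6 = 6 kN
  R_B = w₀L/3 = 3·12/3 = 12 kN
Load 2 — applied couple M₀=19 kN·m at a=8 m (b=L-a=4):
  R_A = M₀/L = 19/12 kN
  R_B = -M₀/L = -19/12 kN
Load 3 — uniform load w=6 kN/m over full span:
  R_A = wL/2 = 6·12/2 = 36 kN
  R_B = wL/2 = 6·12/2 = 36 kN
Superposition: R_A = 523/12 kN, R_B = 557/12 kN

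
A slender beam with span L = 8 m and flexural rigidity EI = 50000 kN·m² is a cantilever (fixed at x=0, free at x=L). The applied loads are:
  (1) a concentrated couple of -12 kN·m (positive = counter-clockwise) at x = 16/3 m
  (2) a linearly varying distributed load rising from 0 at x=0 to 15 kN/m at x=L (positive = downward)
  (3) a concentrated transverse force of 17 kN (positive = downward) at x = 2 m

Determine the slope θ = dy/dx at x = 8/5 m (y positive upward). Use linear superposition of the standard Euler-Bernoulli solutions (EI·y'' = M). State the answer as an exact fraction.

Load 1 — applied couple M₀=-12 kN·m at a=16/3 m (b=L-a=8/3):
  θ_1 = M₀x/EI  [x≤a] = (-12)·(8/5)/50000 = -6/15625 rad
Load 2 — triangular load w₀=15 kN/m (0→w₀ over full span):
  θ_2 = (w₀Lx²/4-w₀L²x/3-w₀x⁴/(24L))/EI = (15·8·(8/5)²/4-15·8²·(8/5)/3-15·(8/5)⁴/(24·8))/50000 = -3404/390625 rad
Load 3 — point force P=17 kN at a=2 m (b=L-a=6):
  θ_3 = -Px(2a-x)/(2EI)  [x≤a] = -17·(8/5)·(2·2-(8/5))/(2·50000) = -51/78125 rad
Superposition: θ = Σ θ_i = -3809/390625 rad ≈ -0.009751 rad

θ(8/5) = -3809/390625 rad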